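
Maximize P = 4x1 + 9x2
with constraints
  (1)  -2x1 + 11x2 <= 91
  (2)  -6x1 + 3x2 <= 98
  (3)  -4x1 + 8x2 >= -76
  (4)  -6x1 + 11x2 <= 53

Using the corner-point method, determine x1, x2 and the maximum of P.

Corner points and P = 4x1 + 9x2:
  (391/7, 129/7) → P = 2725/7
  (19/2, 10) → P = 128
  (-253/9, -212/9) → P = -2920/9
  (-919/48, -45/8) → P = -3053/24

The optimum lies where -2x1 + 11x2 = 91 and -4x1 + 8x2 = -76.
Solving simultaneously gives x1 = 391/7, x2 = 129/7.

x1 = 391/7, x2 = 129/7, maximum P = 2725/7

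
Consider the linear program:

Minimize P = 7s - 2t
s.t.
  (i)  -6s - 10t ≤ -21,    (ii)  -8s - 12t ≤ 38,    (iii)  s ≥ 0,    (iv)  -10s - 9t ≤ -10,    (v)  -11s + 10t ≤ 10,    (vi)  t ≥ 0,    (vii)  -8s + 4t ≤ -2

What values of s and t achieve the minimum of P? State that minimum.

s = 1, t = 3/2, minimum P = 4

The feasible region is unbounded (it extends along (10, 11), (1, 0)), but P strictly increases along every unbounded feasible direction, so there is no improving ray and the minimum is attained at a vertex.

The optimum lies where -6s - 10t = -21 and -8s + 4t = -2.
Solving simultaneously gives s = 1, t = 3/2.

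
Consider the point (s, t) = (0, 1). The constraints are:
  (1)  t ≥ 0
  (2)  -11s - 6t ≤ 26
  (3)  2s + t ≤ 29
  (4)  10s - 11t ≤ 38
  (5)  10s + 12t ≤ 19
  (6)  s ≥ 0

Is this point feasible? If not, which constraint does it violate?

feasible

(1): 1 ≥ 0 ✓
(2): -6 ≤ 26 ✓
(3): 1 ≤ 29 ✓
(4): -11 ≤ 38 ✓
(5): 12 ≤ 19 ✓
(6): 0 ≥ 0 ✓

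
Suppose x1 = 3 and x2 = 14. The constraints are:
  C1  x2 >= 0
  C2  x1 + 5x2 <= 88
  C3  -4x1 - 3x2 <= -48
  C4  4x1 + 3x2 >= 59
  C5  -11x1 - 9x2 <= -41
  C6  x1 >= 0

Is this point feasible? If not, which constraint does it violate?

not feasible — violates C4

Constraint C4: 4x1 + 3x2 = 54, which is not ≥ 59. All other constraints are satisfied.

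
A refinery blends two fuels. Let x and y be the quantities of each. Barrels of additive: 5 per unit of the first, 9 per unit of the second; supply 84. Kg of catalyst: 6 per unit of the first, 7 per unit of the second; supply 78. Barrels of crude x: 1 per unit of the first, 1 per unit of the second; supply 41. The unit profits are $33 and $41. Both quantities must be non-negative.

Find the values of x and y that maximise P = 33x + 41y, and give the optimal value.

x = 6, y = 6, maximum P = 444

Extreme points and P = 33x + 41y:
  (0, 0) → P = 0
  (0, 28/3) → P = 1148/3
  (13, 0) → P = 429
  (6, 6) → P = 444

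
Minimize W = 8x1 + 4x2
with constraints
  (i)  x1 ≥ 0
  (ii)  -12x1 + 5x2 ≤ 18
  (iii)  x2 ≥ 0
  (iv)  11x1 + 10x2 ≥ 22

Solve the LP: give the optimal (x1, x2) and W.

The feasible region is unbounded (it extends along (1, 0), (5, 12)), but W strictly increases along every unbounded feasible direction, so there is no improving ray and the minimum is attained at a vertex.

x1 = 0, x2 = 11/5, minimum W = 44/5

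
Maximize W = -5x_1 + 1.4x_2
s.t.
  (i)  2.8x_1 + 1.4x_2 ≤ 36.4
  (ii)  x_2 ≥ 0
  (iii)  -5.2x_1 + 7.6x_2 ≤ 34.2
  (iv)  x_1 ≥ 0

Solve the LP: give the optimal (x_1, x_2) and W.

x_1 = 0, x_2 = 4.5, maximum W = 6.3

Vertices and W = -5x_1 + 1.4x_2:
  (13, 0) → W = -65
  (817/102, 509/51) → W = -4433/170
  (0, 0) → W = 0
  (0, 9/2) → W = 63/10

The binding constraints are -5.2x_1 + 7.6x_2 = 34.2 and x_1 = 0.
Solving simultaneously gives x_1 = 0, x_2 = 9/2.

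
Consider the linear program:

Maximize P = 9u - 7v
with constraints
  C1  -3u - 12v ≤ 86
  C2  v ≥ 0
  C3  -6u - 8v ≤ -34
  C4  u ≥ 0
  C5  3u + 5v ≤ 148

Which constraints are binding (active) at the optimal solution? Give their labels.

C2 and C5

Feasible corners and P = 9u - 7v:
  (17/3, 0) → P = 51
  (148/3, 0) → P = 444
  (0, 17/4) → P = -119/4
  (0, 148/5) → P = -1036/5

The maximum is at (148/3, 0). Substituting into each constraint, equality holds for C2 and C5; the remaining constraints have slack.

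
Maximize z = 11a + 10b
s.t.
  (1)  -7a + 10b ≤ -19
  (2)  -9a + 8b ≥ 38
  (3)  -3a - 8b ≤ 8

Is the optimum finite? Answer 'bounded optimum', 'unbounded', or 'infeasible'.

infeasible

The boundaries -7a + 10b = -19 and -9a + 8b = 38 meet at (-266/17, -437/34), but that point violates -3a - 8b ≤ 8. Every candidate vertex is excluded by some other constraint, so the feasible region is empty.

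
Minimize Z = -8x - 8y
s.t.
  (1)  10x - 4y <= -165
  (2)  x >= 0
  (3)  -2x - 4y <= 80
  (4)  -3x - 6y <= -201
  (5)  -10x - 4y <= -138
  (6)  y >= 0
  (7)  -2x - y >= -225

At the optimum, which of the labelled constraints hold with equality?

Corner points and Z = -8x - 8y:
  (0, 165/4) → Z = -330
  (245/6, 430/3) → Z = -4420/3
  (0, 225) → Z = -1800

The minimum is at (0, 225). Substituting into each constraint, equality holds for (2) and (7); the remaining constraints have slack.

(2) and (7)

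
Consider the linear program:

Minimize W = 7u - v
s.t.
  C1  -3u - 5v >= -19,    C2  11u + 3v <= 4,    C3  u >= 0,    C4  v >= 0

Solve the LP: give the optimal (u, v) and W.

Vertices and W = 7u - v:
  (0, 4/3) → W = -4/3
  (4/11, 0) → W = 28/11
  (0, 0) → W = 0

At the optimal vertex, 11u + 3v = 4 and u = 0.
Solving simultaneously gives u = 0, v = 4/3.

u = 0, v = 4/3, minimum W = -4/3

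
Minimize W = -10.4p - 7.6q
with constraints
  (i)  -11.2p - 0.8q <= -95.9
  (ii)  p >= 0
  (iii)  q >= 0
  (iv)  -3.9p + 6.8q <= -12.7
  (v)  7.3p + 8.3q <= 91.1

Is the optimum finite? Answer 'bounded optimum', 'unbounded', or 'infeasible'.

Corner points and W = -10.4p - 7.6q:
  (8.5625, 0) → W = -89.05
  (16557/1982, 23177/7928) → W = -2162291/19820
  (911/73, 0) → W = -47372/365
  (72489/8201, 26258/8201) → W = -4767232/41005
The feasible region has finitely many vertices and no improving ray; the minimum is -47372/365 at (911/73, 0).

bounded optimum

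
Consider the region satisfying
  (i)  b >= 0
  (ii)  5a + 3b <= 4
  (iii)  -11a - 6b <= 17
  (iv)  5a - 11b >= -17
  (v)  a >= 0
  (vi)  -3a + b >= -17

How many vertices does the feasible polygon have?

3

Intersecting each pair of boundary lines and keeping only the points that satisfy every inequality leaves:
  (4/5, 0)
  (0, 0)
  (0, 4/3)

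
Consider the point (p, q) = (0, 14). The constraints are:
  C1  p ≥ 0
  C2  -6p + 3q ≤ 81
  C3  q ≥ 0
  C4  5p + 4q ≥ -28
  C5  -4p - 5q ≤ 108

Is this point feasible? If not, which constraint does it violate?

feasible

C1: 0 ≥ 0 ✓
C2: 42 ≤ 81 ✓
C3: 14 ≥ 0 ✓
C4: 56 ≥ -28 ✓
C5: -70 ≤ 108 ✓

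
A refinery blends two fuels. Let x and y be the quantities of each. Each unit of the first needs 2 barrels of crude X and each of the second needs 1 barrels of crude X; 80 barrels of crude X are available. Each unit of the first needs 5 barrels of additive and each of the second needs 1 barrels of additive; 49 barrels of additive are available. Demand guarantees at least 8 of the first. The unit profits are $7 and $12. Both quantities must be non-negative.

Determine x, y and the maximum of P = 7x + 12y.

The optimum lies where 5x + y = 49 and x = 8.
Solving simultaneously gives x = 8, y = 9.

x = 8, y = 9, maximum P = 164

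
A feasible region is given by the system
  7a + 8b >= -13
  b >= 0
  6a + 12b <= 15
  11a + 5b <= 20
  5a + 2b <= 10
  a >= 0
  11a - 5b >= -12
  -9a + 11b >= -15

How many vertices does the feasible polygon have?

5

Of the 28 pairwise boundary intersections, those satisfying every inequality are:
  (0, 0)
  (5/3, 0)
  (55/34, 15/34)
  (0, 5/4)
  (295/166, 15/166)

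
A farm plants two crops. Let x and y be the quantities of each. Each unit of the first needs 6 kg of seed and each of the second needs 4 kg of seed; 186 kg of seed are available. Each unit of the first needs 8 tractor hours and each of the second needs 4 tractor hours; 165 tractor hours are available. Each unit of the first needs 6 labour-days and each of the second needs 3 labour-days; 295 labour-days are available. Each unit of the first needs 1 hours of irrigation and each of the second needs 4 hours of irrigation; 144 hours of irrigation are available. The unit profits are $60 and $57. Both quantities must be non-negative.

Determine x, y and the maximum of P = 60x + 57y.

x = 3, y = 141/4, maximum P = 8757/4

Feasible corners and P = 60x + 57y:
  (0, 0) → P = 0
  (0, 36) → P = 2052
  (165/8, 0) → P = 2475/2
  (3, 141/4) → P = 8757/4

The optimum lies where 8x + 4y = 165 and x + 4y = 144.
Solving simultaneously gives x = 3, y = 141/4.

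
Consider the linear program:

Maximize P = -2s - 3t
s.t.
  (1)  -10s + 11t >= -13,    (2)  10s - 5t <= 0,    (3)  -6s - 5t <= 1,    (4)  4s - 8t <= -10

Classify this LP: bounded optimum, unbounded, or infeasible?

bounded optimum

Extreme points and P = -2s - 3t:
  (5/6, 5/3) → P = -20/3
  (-29/34, 14/17) → P = -13/17
The feasible region has finitely many vertices and no improving ray; the maximum is -13/17 at (-29/34, 14/17).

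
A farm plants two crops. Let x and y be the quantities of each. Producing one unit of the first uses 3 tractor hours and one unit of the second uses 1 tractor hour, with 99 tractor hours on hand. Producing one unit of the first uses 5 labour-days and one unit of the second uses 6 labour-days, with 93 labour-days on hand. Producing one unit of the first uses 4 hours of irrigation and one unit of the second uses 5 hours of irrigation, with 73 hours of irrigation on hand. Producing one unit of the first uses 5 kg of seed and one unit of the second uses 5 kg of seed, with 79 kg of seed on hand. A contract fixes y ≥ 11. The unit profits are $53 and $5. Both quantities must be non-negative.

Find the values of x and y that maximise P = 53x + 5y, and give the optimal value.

x = 9/2, y = 11, maximum P = 587/2

The binding constraints are 4x + 5y = 73 and y = 11.
Solving simultaneously gives x = 9/2, y = 11.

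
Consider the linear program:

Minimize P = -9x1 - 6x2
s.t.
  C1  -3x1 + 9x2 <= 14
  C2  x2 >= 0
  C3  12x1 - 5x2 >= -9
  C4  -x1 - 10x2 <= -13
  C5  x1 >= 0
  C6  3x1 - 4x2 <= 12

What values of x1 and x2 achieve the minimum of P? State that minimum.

x1 = 164/15, x2 = 26/5, minimum P = -648/5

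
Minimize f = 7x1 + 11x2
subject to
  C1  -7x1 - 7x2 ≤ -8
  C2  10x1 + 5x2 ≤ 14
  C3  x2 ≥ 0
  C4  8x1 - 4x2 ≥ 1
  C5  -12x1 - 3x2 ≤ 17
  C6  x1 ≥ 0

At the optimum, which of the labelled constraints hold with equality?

C1 and C3

Feasible corners and f = 7x1 + 11x2:
  (8/7, 0) → f = 8
  (13/28, 19/28) → f = 75/7
  (7/5, 0) → f = 49/5
  (61/80, 51/40) → f = 1549/80

The minimum is at (8/7, 0). Substituting into each constraint, equality holds for C1 and C3; the remaining constraints have slack.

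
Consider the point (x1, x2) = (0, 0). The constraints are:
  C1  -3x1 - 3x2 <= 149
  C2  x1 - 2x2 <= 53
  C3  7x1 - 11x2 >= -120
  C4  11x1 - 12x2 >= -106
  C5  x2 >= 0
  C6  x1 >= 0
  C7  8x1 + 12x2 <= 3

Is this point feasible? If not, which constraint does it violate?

feasible

C1: 0 ≤ 149 ✓
C2: 0 ≤ 53 ✓
C3: 0 ≥ -120 ✓
C4: 0 ≥ -106 ✓
C5: 0 ≥ 0 ✓
C6: 0 ≥ 0 ✓
C7: 0 ≤ 3 ✓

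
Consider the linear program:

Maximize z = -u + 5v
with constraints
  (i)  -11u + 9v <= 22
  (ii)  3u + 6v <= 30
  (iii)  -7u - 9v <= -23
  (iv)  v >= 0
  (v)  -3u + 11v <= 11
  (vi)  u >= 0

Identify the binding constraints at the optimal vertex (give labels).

Vertices and z = -u + 5v:
  (10, 0) → z = -10
  (88/17, 41/17) → z = 117/17
  (23/7, 0) → z = -23/7
  (77/52, 73/52) → z = 72/13

The maximum is at (88/17, 41/17). Substituting into each constraint, equality holds for (ii) and (v); the remaining constraints have slack.

(ii) and (v)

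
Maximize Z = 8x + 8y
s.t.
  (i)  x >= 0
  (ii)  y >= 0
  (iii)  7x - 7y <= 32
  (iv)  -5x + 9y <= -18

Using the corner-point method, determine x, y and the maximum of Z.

The optimum lies where 7x - 7y = 32 and -5x + 9y = -18.
Solving simultaneously gives x = 81/14, y = 17/14.

x = 81/14, y = 17/14, maximum Z = 56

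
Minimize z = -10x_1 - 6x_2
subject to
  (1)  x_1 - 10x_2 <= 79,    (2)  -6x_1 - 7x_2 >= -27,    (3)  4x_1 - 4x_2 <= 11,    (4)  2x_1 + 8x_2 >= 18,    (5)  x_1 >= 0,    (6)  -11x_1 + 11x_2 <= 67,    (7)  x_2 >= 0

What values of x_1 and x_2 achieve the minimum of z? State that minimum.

At the optimal vertex, -6x_1 - 7x_2 = -27 and 2x_1 + 8x_2 = 18.
Solving simultaneously gives x_1 = 45/17, x_2 = 27/17.

x_1 = 45/17, x_2 = 27/17, minimum z = -36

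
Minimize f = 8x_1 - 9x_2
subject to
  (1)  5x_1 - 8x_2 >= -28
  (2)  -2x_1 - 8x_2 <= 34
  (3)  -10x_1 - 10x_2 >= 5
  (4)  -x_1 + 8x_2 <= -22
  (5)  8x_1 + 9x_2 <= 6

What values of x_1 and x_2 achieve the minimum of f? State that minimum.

x_1 = -4, x_2 = -13/4, minimum f = -11/4

Vertices and f = 8x_1 - 9x_2:
  (5, -11/2) → f = 179/2
  (-4, -13/4) → f = -11/4
  (2, -5/2) → f = 77/2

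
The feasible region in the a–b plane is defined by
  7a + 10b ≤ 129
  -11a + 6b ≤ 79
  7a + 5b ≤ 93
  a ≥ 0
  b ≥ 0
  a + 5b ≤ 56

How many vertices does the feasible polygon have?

5

Intersecting each pair of boundary lines and keeping only the points that satisfy every inequality leaves:
  (57/7, 36/5)
  (17/5, 263/25)
  (93/7, 0)
  (0, 0)
  (0, 56/5)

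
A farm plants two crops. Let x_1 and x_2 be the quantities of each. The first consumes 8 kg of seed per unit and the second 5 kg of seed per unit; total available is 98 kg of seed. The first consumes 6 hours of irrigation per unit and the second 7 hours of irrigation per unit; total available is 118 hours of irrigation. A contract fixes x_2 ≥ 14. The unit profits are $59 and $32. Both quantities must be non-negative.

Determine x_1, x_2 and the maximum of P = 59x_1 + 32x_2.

x_1 = 10/3, x_2 = 14, maximum P = 1934/3

Corner points and P = 59x_1 + 32x_2:
  (0, 118/7) → P = 3776/7
  (0, 14) → P = 448
  (10/3, 14) → P = 1934/3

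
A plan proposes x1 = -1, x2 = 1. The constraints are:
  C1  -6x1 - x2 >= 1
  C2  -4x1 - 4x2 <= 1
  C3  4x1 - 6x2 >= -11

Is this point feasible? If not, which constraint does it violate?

feasible

C1: 5 ≥ 1 ✓
C2: 0 ≤ 1 ✓
C3: -10 ≥ -11 ✓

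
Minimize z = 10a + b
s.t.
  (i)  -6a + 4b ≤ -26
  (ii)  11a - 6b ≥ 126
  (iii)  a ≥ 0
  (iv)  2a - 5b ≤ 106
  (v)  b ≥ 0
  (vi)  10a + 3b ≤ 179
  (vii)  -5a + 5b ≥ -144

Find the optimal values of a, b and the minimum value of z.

Extreme points and z = 10a + b:
  (126/11, 0) → z = 1260/11
  (484/31, 709/93) → z = 15229/93
  (179/10, 0) → z = 179

The binding constraints are 11a - 6b = 126 and b = 0.
Solving simultaneously gives a = 126/11, b = 0.

a = 126/11, b = 0, minimum z = 1260/11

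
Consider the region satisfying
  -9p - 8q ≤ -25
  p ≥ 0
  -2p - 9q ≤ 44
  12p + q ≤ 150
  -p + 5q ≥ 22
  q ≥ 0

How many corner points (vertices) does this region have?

Intersecting each pair of boundary lines and keeping only the points that satisfy every inequality leaves:
  (0, 150)
  (0, 22/5)
  (728/61, 414/61)

3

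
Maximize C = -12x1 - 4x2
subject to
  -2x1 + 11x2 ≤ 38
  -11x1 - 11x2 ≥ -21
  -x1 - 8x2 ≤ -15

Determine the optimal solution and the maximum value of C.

The optimum lies where -2x1 + 11x2 = 38 and -x1 - 8x2 = -15.
Solving simultaneously gives x1 = -139/27, x2 = 68/27.

x1 = -139/27, x2 = 68/27, maximum C = 1396/27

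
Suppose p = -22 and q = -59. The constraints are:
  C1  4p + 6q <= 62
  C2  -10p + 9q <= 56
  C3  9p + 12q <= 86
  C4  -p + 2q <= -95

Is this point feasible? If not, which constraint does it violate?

feasible

C1: -442 ≤ 62 ✓
C2: -311 ≤ 56 ✓
C3: -906 ≤ 86 ✓
C4: -96 ≤ -95 ✓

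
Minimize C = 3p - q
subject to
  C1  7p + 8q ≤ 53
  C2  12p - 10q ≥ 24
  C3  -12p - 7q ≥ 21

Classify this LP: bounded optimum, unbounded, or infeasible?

From the feasible point (-7/34, -45/17), moving in the direction (-10, -12) keeps every constraint satisfied while C decreases without bound.

unbounded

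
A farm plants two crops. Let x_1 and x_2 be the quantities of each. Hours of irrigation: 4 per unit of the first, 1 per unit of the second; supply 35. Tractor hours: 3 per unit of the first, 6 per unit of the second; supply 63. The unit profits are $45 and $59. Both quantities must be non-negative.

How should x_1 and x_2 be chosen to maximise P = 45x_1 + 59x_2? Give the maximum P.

Vertices and P = 45x_1 + 59x_2:
  (0, 0) → P = 0
  (0, 21/2) → P = 1239/2
  (35/4, 0) → P = 1575/4
  (7, 7) → P = 728

x_1 = 7, x_2 = 7, maximum P = 728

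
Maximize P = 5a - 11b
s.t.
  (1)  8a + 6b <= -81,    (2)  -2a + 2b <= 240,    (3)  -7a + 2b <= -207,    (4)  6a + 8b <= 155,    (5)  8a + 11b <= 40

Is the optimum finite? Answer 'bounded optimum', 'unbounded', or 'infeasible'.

unbounded

From the feasible point (540/29, -2223/58), moving in the direction (6, -8) keeps every constraint satisfied while P increases without bound.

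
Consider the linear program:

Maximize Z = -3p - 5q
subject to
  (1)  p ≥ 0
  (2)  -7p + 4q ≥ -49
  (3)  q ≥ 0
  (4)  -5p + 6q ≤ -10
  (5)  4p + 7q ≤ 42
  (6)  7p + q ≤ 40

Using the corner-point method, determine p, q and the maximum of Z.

p = 2, q = 0, maximum Z = -6

Corner points and Z = -3p - 5q:
  (2, 0) → Z = -6
  (40/7, 0) → Z = -120/7
  (250/47, 130/47) → Z = -1400/47

The optimum lies where q = 0 and -5p + 6q = -10.
Solving simultaneously gives p = 2, q = 0.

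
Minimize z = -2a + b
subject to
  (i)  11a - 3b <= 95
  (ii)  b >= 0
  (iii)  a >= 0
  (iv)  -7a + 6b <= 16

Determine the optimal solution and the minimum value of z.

Vertices and z = -2a + b:
  (95/11, 0) → z = -190/11
  (206/15, 841/45) → z = -79/9
  (0, 0) → z = 0
  (0, 8/3) → z = 8/3

The binding constraints are 11a - 3b = 95 and b = 0.
Solving simultaneously gives a = 95/11, b = 0.

a = 95/11, b = 0, minimum z = -190/11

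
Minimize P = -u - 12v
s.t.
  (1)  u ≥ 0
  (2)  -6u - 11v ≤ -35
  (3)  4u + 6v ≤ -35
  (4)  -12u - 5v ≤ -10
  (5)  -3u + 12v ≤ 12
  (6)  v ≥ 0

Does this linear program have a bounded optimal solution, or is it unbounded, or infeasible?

infeasible

The boundaries -6u - 11v = -35 and -3u + 12v = 12 meet at (96/35, 59/35), but that point violates 4u + 6v ≤ -35. Every candidate vertex is excluded by some other constraint, so the feasible region is empty.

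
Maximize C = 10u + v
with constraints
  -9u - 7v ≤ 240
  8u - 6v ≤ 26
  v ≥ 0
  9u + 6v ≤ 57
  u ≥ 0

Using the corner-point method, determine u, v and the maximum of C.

Corner points and C = 10u + v:
  (13/4, 0) → C = 65/2
  (83/17, 37/17) → C = 51
  (0, 0) → C = 0
  (0, 19/2) → C = 19/2

At the optimal vertex, 8u - 6v = 26 and 9u + 6v = 57.
Solving simultaneously gives u = 83/17, v = 37/17.

u = 83/17, v = 37/17, maximum C = 51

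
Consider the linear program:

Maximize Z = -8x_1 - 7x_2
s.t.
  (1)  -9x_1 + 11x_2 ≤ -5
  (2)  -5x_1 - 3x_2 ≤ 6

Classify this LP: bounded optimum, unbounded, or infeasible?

From the feasible point (-51/82, -79/82), moving in the direction (3, -5) keeps every constraint satisfied while Z increases without bound.

unbounded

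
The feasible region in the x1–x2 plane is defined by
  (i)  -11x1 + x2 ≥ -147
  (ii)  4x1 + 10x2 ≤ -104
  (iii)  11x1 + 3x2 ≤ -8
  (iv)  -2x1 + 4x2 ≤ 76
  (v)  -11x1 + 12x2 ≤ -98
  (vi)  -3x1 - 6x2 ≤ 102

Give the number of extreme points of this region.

4

The feasible vertices (each the meet of two boundaries and inside every other half-plane) are:
  (116/49, -556/49)
  (-134/79, -768/79)
  (86/19, -366/19)
  (-106/17, -236/17)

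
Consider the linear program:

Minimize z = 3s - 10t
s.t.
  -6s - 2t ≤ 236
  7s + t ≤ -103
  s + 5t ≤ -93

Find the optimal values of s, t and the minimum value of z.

s = -71/2, t = -23/2, minimum z = 17/2

The optimum lies where -6s - 2t = 236 and s + 5t = -93.
Solving simultaneously gives s = -71/2, t = -23/2.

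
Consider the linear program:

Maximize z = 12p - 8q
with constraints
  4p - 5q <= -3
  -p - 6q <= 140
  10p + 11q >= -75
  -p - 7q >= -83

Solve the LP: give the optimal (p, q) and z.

p = 394/33, q = 335/33, maximum z = 2048/33

Extreme points and z = 12p - 8q:
  (-204/47, -135/47) → z = -1368/47
  (394/33, 335/33) → z = 2048/33
  (-1438/59, 905/59) → z = -24496/59

At the optimal vertex, 4p - 5q = -3 and -p - 7q = -83.
Solving simultaneously gives p = 394/33, q = 335/33.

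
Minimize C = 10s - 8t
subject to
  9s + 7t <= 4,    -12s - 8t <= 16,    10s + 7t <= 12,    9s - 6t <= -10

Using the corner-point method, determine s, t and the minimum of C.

Feasible corners and C = 10s - 8t:
  (-12, 16) → C = -248
  (-46/117, 14/13) → C = -1468/117
  (-11/9, -1/6) → C = -98/9

s = -12, t = 16, minimum C = -248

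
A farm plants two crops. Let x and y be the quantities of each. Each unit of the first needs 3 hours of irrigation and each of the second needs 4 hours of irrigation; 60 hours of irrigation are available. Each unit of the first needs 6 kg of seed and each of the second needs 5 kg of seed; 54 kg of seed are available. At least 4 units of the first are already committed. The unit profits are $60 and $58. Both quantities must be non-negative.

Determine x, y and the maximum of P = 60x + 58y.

x = 4, y = 6, maximum P = 588

Vertices and P = 60x + 58y:
  (9, 0) → P = 540
  (4, 0) → P = 240
  (4, 6) → P = 588

At the optimal vertex, 6x + 5y = 54 and x = 4.
Solving simultaneously gives x = 4, y = 6.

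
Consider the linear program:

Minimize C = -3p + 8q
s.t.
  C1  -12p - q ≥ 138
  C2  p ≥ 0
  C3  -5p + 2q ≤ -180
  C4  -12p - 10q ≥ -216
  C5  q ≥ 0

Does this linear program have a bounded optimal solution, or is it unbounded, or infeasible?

infeasible

The boundaries -12p - q = 138 and p = 0 meet at (0, -138), but that point violates q ≥ 0. Every candidate vertex is excluded by some other constraint, so the feasible region is empty.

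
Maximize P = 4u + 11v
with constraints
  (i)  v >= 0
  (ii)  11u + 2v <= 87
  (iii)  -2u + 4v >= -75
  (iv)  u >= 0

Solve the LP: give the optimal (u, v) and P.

Corner points and P = 4u + 11v:
  (87/11, 0) → P = 348/11
  (0, 0) → P = 0
  (0, 87/2) → P = 957/2

The optimum lies where 11u + 2v = 87 and u = 0.
Solving simultaneously gives u = 0, v = 87/2.

u = 0, v = 87/2, maximum P = 957/2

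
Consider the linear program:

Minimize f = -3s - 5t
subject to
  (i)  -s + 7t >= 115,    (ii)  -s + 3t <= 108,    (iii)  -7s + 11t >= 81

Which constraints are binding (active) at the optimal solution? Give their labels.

Vertices and f = -3s - 5t:
  (-411/4, 7/4) → f = 599/2
  (349/19, 362/19) → f = -2857/19
  (189/2, 135/2) → f = -621

The minimum is at (189/2, 135/2). Substituting into each constraint, equality holds for (ii) and (iii); the remaining constraints have slack.

(ii) and (iii)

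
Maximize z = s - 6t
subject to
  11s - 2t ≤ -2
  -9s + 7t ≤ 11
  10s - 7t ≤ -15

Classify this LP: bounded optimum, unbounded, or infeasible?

From the feasible point (-4, -25/7), moving in the direction (-7, -9) keeps every constraint satisfied while z increases without bound.

unbounded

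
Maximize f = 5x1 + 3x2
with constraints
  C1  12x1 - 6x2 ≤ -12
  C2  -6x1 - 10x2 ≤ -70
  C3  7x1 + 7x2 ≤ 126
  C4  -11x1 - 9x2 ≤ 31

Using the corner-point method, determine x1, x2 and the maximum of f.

The binding constraints are 12x1 - 6x2 = -12 and 7x1 + 7x2 = 126.
Solving simultaneously gives x1 = 16/3, x2 = 38/3.

x1 = 16/3, x2 = 38/3, maximum f = 194/3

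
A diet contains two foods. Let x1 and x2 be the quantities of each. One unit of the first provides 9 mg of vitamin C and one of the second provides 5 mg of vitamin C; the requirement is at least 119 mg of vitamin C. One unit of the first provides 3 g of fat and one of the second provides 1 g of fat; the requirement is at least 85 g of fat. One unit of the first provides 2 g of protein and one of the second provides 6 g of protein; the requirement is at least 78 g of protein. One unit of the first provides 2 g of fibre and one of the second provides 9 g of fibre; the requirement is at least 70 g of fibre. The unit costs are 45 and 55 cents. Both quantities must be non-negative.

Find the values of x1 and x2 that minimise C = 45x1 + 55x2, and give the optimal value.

Extreme points and C = 45x1 + 55x2:
  (0, 85) → C = 4675
  (39, 0) → C = 1755
  (27, 4) → C = 1435
The feasible region is unbounded (it extends along (0, 1), (1, 0)), but C strictly increases along every unbounded feasible direction, so there is no improving ray and the minimum is attained at a vertex.

The binding constraints are 3x1 + x2 = 85 and 2x1 + 6x2 = 78.
Solving simultaneously gives x1 = 27, x2 = 4.

x1 = 27, x2 = 4, minimum C = 1435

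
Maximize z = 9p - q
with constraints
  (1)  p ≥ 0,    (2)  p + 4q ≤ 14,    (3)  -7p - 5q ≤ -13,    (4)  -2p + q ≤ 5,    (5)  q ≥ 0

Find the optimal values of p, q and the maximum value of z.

Feasible corners and z = 9p - q:
  (0, 7/2) → z = -7/2
  (0, 13/5) → z = -13/5
  (14, 0) → z = 126
  (13/7, 0) → z = 117/7

p = 14, q = 0, maximum z = 126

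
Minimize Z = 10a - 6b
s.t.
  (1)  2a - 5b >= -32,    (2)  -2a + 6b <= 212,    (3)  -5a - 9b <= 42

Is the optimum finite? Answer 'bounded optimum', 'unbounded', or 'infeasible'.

bounded optimum

Vertices and Z = 10a - 6b:
  (434, 180) → Z = 3260
  (-498/43, 76/43) → Z = -5436/43
The feasible region has finitely many vertices and no improving ray; the minimum is -5436/43 at (-498/43, 76/43).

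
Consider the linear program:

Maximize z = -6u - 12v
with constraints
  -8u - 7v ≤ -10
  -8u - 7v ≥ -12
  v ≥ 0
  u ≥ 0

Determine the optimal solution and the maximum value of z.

Feasible corners and z = -6u - 12v:
  (5/4, 0) → z = -15/2
  (0, 10/7) → z = -120/7
  (3/2, 0) → z = -9
  (0, 12/7) → z = -144/7

The optimum lies where -8u - 7v = -10 and v = 0.
Solving simultaneously gives u = 5/4, v = 0.

u = 5/4, v = 0, maximum z = -15/2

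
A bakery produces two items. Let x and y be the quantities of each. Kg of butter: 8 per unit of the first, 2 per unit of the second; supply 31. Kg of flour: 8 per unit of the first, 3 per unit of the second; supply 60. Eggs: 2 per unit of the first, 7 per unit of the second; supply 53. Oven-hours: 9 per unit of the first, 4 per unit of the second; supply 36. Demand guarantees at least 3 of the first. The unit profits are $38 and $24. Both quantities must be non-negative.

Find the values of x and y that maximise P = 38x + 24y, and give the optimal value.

x = 3, y = 9/4, maximum P = 168

Feasible corners and P = 38x + 24y:
  (31/8, 0) → P = 589/4
  (3, 0) → P = 114
  (26/7, 9/14) → P = 1096/7
  (3, 9/4) → P = 168

The binding constraints are 9x + 4y = 36 and x = 3.
Solving simultaneously gives x = 3, y = 9/4.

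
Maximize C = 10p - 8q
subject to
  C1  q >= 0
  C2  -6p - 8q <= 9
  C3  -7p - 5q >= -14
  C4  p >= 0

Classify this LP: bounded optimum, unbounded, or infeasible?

bounded optimum

Vertices and C = 10p - 8q:
  (2, 0) → C = 20
  (0, 0) → C = 0
  (0, 14/5) → C = -112/5
The feasible region has finitely many vertices and no improving ray; the maximum is 20 at (2, 0).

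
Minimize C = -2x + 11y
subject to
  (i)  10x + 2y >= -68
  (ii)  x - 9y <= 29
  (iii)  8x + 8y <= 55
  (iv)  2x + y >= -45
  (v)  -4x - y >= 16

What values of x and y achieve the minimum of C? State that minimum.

x = -115/37, y = -132/37, minimum C = -1222/37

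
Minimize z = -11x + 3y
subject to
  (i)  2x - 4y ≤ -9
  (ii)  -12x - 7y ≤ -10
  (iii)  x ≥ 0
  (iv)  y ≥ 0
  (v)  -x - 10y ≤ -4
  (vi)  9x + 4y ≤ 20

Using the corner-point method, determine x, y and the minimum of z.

Feasible corners and z = -11x + 3y:
  (0, 9/4) → z = 27/4
  (1, 11/4) → z = -11/4
  (0, 5) → z = 15

The optimum lies where 2x - 4y = -9 and 9x + 4y = 20.
Solving simultaneously gives x = 1, y = 11/4.

x = 1, y = 11/4, minimum z = -11/4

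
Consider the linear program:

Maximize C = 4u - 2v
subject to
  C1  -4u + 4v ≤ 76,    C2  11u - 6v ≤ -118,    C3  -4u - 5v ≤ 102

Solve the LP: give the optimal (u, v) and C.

u = -4/5, v = 91/5, maximum C = -198/5

Vertices and C = 4u - 2v:
  (-4/5, 91/5) → C = -198/5
  (-197/9, -26/9) → C = -736/9
  (-1202/79, -650/79) → C = -3508/79

At the optimal vertex, -4u + 4v = 76 and 11u - 6v = -118.
Solving simultaneously gives u = -4/5, v = 91/5.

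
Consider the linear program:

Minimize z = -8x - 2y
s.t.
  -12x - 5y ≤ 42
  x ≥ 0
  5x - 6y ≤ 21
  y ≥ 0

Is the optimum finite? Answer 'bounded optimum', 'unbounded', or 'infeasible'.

unbounded

From the feasible point (0, 0), moving in the direction (0, 1) keeps every constraint satisfied while z decreases without bound.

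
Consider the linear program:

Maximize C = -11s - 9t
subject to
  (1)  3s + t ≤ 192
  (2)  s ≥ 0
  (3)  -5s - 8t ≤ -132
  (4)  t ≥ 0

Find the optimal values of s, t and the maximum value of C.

s = 0, t = 33/2, maximum C = -297/2

Vertices and C = -11s - 9t:
  (0, 192) → C = -1728
  (64, 0) → C = -704
  (0, 33/2) → C = -297/2
  (132/5, 0) → C = -1452/5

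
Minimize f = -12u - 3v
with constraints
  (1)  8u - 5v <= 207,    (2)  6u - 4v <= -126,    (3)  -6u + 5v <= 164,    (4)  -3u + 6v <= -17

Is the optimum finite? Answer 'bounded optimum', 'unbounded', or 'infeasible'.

bounded optimum

Vertices and f = -12u - 3v:
  (-103/3, -20) → f = 472
  (-1069/21, -198/7) → f = 4870/7
The feasible region has finitely many vertices and no improving ray; the minimum is 472 at (-103/3, -20).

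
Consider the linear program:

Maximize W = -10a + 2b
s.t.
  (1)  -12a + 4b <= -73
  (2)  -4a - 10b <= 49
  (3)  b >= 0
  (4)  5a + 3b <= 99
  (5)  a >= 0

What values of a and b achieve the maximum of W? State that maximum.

a = 73/12, b = 0, maximum W = -365/6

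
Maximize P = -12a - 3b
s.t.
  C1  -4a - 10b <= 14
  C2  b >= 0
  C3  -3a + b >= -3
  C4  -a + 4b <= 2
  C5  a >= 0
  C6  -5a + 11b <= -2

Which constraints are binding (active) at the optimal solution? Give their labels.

Feasible corners and P = -12a - 3b:
  (1, 0) → P = -12
  (2/5, 0) → P = -24/5
  (31/28, 9/28) → P = -57/4

The maximum is at (2/5, 0). Substituting into each constraint, equality holds for C2 and C6; the remaining constraints have slack.

C2 and C6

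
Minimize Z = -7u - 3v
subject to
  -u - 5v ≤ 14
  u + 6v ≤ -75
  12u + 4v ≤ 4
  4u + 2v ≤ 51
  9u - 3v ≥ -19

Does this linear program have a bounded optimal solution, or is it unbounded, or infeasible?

The boundaries -u - 5v = 14 and 12u + 4v = 4 meet at (19/14, -43/14), but that point violates u + 6v ≤ -75. Every candidate vertex is excluded by some other constraint, so the feasible region is empty.

infeasible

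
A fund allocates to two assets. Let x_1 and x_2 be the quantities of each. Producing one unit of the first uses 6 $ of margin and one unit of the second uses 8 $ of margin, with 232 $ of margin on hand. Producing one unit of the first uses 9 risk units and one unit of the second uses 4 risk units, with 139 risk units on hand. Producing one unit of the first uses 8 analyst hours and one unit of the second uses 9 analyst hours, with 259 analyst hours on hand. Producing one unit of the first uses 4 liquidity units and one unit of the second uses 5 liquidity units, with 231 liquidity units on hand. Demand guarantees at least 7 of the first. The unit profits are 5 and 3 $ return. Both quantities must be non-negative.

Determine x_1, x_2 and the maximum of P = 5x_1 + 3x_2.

Vertices and P = 5x_1 + 3x_2:
  (139/9, 0) → P = 695/9
  (7, 0) → P = 35
  (7, 19) → P = 92

At the optimal vertex, 9x_1 + 4x_2 = 139 and x_1 = 7.
Solving simultaneously gives x_1 = 7, x_2 = 19.

x_1 = 7, x_2 = 19, maximum P = 92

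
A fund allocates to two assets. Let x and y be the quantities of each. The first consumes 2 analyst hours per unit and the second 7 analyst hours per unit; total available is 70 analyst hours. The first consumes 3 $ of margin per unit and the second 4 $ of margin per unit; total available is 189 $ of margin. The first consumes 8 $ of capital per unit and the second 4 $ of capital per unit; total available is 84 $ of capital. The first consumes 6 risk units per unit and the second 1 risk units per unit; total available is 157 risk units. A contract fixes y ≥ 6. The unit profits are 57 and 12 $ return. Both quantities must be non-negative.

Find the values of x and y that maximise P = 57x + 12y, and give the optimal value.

x = 15/2, y = 6, maximum P = 999/2

Feasible corners and P = 57x + 12y:
  (0, 10) → P = 120
  (0, 6) → P = 72
  (77/12, 49/6) → P = 1855/4
  (15/2, 6) → P = 999/2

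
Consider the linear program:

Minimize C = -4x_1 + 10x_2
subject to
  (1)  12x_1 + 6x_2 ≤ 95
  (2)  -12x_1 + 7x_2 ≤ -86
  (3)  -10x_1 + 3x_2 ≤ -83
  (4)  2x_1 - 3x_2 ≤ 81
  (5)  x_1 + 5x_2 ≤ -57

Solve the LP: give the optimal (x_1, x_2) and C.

x_1 = 1/4, x_2 = -161/6, minimum C = -808/3

Vertices and C = -4x_1 + 10x_2:
  (257/16, -391/24) → C = -1363/6
  (817/54, -779/54) → C = -1843/9
  (1/4, -161/6) → C = -808/3
  (244/53, -653/53) → C = -7506/53

At the optimal vertex, -10x_1 + 3x_2 = -83 and 2x_1 - 3x_2 = 81.
Solving simultaneously gives x_1 = 1/4, x_2 = -161/6.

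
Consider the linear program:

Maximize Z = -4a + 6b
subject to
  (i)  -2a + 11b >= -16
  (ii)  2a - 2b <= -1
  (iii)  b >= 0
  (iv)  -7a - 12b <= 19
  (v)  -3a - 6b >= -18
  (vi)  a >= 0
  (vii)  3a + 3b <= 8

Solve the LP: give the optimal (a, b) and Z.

Vertices and Z = -4a + 6b:
  (0, 1/2) → Z = 3
  (13/12, 19/12) → Z = 31/6
  (0, 8/3) → Z = 16

At the optimal vertex, a = 0 and 3a + 3b = 8.
Solving simultaneously gives a = 0, b = 8/3.

a = 0, b = 8/3, maximum Z = 16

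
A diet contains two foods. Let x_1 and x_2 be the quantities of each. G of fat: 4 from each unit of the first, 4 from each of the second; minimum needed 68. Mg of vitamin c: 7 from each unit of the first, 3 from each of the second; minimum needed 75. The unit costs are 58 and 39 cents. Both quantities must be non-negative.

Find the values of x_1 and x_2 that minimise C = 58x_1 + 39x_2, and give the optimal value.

x_1 = 6, x_2 = 11, minimum C = 777

The feasible region is unbounded (it extends along (0, 1), (1, 0)), but C strictly increases along every unbounded feasible direction, so there is no improving ray and the minimum is attained at a vertex.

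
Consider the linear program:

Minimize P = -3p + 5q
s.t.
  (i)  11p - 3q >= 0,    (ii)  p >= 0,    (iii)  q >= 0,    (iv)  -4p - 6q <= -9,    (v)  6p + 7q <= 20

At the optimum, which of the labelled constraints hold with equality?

(iii) and (v)

Corner points and P = -3p + 5q:
  (9/26, 33/26) → P = 69/13
  (12/19, 44/19) → P = 184/19
  (9/4, 0) → P = -27/4
  (10/3, 0) → P = -10

The minimum is at (10/3, 0). Substituting into each constraint, equality holds for (iii) and (v); the remaining constraints have slack.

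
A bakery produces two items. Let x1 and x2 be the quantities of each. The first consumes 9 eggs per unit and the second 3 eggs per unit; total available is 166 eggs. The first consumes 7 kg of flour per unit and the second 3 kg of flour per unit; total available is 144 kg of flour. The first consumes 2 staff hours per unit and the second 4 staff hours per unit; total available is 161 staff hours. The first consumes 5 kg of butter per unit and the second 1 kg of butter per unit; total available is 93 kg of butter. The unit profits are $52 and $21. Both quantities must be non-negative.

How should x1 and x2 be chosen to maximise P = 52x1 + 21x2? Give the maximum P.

Extreme points and P = 52x1 + 21x2:
  (0, 0) → P = 0
  (0, 161/4) → P = 3381/4
  (166/9, 0) → P = 8632/9
  (11, 67/3) → P = 1041
  (93/22, 839/22) → P = 22455/22

The optimum lies where 9x1 + 3x2 = 166 and 7x1 + 3x2 = 144.
Solving simultaneously gives x1 = 11, x2 = 67/3.

x1 = 11, x2 = 67/3, maximum P = 1041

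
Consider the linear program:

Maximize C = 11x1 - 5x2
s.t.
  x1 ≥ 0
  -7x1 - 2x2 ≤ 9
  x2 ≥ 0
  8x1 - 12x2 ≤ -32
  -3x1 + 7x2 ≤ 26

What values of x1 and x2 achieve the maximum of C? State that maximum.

x1 = 22/5, x2 = 28/5, maximum C = 102/5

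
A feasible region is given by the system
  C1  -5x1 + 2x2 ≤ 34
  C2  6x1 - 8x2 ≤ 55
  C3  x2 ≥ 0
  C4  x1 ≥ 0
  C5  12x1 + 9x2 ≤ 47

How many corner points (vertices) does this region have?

Intersecting each pair of boundary lines and keeping only the points that satisfy every inequality leaves:
  (0, 0)
  (47/12, 0)
  (0, 47/9)

3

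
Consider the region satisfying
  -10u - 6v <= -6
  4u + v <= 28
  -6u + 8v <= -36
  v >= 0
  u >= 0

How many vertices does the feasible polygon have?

Of the 10 pairwise boundary intersections, those satisfying every inequality are:
  (130/19, 12/19)
  (7, 0)
  (6, 0)

3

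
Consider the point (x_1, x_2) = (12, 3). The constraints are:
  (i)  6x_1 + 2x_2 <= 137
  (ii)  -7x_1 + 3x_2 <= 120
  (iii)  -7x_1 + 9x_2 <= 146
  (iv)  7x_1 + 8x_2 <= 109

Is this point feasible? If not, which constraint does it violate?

(i): 78 ≤ 137 ✓
(ii): -75 ≤ 120 ✓
(iii): -57 ≤ 146 ✓
(iv): 108 ≤ 109 ✓

feasible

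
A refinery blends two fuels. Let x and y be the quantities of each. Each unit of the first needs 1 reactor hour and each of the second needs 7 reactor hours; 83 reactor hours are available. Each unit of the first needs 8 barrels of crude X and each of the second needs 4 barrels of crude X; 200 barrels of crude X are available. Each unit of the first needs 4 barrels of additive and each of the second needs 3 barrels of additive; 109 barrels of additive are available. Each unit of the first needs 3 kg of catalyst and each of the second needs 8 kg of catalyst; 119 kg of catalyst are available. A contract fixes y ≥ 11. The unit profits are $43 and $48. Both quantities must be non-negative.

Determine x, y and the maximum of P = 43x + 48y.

x = 6, y = 11, maximum P = 786

Feasible corners and P = 43x + 48y:
  (0, 83/7) → P = 3984/7
  (0, 11) → P = 528
  (6, 11) → P = 786

The optimum lies where x + 7y = 83 and y = 11.
Solving simultaneously gives x = 6, y = 11.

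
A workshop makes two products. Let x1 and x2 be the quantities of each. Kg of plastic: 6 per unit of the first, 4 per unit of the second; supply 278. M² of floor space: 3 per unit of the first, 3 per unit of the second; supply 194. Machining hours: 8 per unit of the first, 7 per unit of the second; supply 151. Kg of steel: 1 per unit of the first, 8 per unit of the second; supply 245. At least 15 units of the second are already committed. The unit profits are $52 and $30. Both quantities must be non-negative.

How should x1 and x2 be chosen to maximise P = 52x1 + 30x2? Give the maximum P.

Extreme points and P = 52x1 + 30x2:
  (0, 151/7) → P = 4530/7
  (0, 15) → P = 450
  (23/4, 15) → P = 749

At the optimal vertex, 8x1 + 7x2 = 151 and x2 = 15.
Solving simultaneously gives x1 = 23/4, x2 = 15.

x1 = 23/4, x2 = 15, maximum P = 749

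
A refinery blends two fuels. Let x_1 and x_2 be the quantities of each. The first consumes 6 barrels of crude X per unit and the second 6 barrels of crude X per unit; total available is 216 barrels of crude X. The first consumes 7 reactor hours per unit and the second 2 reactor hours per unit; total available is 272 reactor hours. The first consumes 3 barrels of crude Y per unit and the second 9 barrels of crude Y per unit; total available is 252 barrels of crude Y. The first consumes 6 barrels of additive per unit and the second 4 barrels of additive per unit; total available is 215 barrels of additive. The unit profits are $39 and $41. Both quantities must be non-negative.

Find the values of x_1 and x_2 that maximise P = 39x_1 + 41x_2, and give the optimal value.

x_1 = 12, x_2 = 24, maximum P = 1452

Extreme points and P = 39x_1 + 41x_2:
  (0, 0) → P = 0
  (0, 28) → P = 1148
  (215/6, 0) → P = 2795/2
  (12, 24) → P = 1452
  (71/2, 1/2) → P = 1405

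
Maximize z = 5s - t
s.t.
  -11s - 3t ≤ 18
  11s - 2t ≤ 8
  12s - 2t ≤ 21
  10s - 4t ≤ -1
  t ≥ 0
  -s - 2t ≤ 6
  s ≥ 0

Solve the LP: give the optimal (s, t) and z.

s = 17/12, t = 91/24, maximum z = 79/24

Feasible corners and z = 5s - t:
  (13, 135/2) → z = -5/2
  (17/12, 91/24) → z = 79/24
  (0, 1/4) → z = -1/4
The feasible region is unbounded (it extends along (0, 1), (1, 6)), but z strictly decreases along every unbounded feasible direction, so there is no improving ray and the maximum is attained at a vertex.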